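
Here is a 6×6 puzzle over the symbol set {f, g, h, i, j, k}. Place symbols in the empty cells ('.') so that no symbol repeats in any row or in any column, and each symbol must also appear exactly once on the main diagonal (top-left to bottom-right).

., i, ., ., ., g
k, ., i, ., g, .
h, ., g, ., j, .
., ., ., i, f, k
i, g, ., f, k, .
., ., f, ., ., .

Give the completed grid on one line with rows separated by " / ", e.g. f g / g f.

f i k j h g / k j i h g f / h f g k j i / g h j i f k / i g h f k j / j k f g i h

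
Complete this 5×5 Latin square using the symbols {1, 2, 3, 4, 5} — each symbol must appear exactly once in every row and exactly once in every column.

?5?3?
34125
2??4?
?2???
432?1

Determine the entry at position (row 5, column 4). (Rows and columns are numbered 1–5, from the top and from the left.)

5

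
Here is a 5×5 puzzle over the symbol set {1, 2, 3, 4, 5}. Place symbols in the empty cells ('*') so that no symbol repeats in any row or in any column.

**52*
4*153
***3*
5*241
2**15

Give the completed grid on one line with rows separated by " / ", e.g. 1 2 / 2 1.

3 1 5 2 4 / 4 2 1 5 3 / 1 5 4 3 2 / 5 3 2 4 1 / 2 4 3 1 5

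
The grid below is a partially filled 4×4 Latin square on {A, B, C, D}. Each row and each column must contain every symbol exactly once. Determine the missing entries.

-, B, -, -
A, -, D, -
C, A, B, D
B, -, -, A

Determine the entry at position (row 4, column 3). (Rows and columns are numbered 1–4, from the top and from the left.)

row 1 has {B}; column 1 has {A,B,C} — only D is left for (r1,c1).
row 1 has {B,D}; column 4 has {A,D} — only C is left for (r1,c4).
row 2 has {A,D}; column 2 has {A,B} — only C is left for (r2,c2).
row 2 has {A,C,D}; column 4 has {A,C,D} — only B is left for (r2,c4).
row 4 has {A,B}; column 2 has {A,B,C} — only D is left for (r4,c2).
row 4 has {A,B,D}; column 3 has {B,D} — only C is left for (r4,c3).

C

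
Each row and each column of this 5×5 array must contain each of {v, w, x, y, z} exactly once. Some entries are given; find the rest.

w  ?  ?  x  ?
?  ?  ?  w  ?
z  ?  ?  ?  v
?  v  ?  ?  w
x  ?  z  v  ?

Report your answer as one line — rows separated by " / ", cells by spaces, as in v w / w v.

w y v x z / v z y w x / z x w y v / y v x z w / x w z v y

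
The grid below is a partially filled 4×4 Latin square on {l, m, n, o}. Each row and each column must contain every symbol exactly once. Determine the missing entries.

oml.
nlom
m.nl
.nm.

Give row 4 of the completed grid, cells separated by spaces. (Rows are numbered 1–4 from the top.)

(r1,c4): row 1 has {l,m,o}; column 4 has {l,m}, so it must be n.
(r3,c2): row 3 has {l,m,n}; column 2 has {l,m,n}, so it must be o.
(r4,c1): row 4 has {m,n}; column 1 has {m,n,o}, so it must be l.
(r4,c4): row 4 has {l,m,n}; column 4 has {l,m,n}, so it must be o.

l n m o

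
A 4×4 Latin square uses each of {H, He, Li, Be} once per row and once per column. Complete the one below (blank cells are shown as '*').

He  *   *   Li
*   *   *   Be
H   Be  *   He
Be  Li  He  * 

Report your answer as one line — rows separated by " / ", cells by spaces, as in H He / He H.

He H Be Li / Li He H Be / H Be Li He / Be Li He H

Cell (r1,c2): row 1 has {He,Li}; column 2 has {Li,Be} → H.
Cell (r1,c3): row 1 has {H,He,Li}; column 3 has {He} → Be.
Cell (r2,c1): row 2 has {Be}; column 1 has {H,He,Be} → Li.
Cell (r2,c2): row 2 has {Li,Be}; column 2 has {H,Li,Be} → He.
Cell (r2,c3): row 2 has {He,Li,Be}; column 3 has {He,Be} → H.
Cell (r3,c3): row 3 has {H,He,Be}; column 3 has {H,He,Be} → Li.
Cell (r4,c4): row 4 has {He,Li,Be}; column 4 has {He,Li,Be} → H.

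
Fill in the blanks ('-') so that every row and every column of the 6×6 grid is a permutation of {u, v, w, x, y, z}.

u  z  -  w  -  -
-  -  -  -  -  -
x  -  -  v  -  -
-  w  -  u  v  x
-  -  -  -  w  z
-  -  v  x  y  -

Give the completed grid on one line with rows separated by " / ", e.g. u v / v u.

u z y w x v / w v x z u y / x y w v z u / y w z u v x / v x u y w z / z u v x y w

(r1,c5) = x
(r5,c4) = y
(r6,c2) = u
(r6,c6) = w
(r1,c3) = y
(r1,c6) = v
(r2,c4) = z
(r2,c5) = u
(r2,c6) = y
(r3,c2) = y
(r3,c5) = z
(r3,c6) = u
(r4,c3) = z
(r5,c1) = v
(r5,c2) = x
(r5,c3) = u
(r6,c1) = z
(r2,c1) = w
(r2,c2) = v
(r2,c3) = x
(r3,c3) = w
(r4,c1) = y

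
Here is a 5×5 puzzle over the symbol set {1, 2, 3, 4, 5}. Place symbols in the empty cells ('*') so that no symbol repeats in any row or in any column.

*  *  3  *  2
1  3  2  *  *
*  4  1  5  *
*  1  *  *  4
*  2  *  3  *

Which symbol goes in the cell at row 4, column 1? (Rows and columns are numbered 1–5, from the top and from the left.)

3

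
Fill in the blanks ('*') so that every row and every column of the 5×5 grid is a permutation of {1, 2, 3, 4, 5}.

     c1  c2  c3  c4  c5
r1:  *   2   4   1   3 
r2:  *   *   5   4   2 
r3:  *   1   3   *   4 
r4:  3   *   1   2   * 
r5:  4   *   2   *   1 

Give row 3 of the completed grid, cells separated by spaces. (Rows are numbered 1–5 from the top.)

2 1 3 5 4

(r1,c1) = 5
(r2,c1) = 1
(r2,c2) = 3
(r3,c1) = 2
(r3,c4) = 5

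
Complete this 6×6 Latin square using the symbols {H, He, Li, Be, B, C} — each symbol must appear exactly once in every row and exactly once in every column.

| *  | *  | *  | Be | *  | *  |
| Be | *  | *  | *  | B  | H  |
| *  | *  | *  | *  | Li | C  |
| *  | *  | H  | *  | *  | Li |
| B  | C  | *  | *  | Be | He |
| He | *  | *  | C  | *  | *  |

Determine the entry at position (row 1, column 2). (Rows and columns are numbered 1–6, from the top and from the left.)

(r1,c6) = B
(r3,c1) = H
(r4,c1) = C
(r4,c5) = He
(r5,c3) = Li
(r5,c4) = H
(r6,c5) = H
(r6,c6) = Be
(r1,c1) = Li
(r1,c5) = C
(r4,c4) = B
(r6,c3) = B
(r1,c3) = He
(r2,c3) = C
(r3,c3) = Be
(r3,c4) = He
(r4,c2) = Be
(r6,c2) = Li
(r1,c2) = H

H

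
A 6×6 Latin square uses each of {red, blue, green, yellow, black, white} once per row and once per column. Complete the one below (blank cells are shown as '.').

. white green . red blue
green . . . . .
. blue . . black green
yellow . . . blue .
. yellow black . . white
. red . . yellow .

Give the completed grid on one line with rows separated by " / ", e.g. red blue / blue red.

black white green yellow red blue / green black red blue white yellow / red blue yellow white black green / yellow green white black blue red / blue yellow black red green white / white red blue green yellow black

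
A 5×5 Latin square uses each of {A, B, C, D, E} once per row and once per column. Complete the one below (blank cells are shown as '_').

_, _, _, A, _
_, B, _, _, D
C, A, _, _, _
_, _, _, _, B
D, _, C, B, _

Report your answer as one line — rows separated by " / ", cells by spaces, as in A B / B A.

(r3,c5) = E
(r5,c2) = E
(r5,c5) = A
(r1,c5) = C
(r3,c4) = D
(r1,c2) = D
(r3,c3) = B
(r4,c2) = C
(r4,c4) = E
(r1,c3) = E
(r2,c3) = A
(r2,c4) = C
(r4,c1) = A
(r4,c3) = D
(r1,c1) = B
(r2,c1) = E

B D E A C / E B A C D / C A B D E / A C D E B / D E C B A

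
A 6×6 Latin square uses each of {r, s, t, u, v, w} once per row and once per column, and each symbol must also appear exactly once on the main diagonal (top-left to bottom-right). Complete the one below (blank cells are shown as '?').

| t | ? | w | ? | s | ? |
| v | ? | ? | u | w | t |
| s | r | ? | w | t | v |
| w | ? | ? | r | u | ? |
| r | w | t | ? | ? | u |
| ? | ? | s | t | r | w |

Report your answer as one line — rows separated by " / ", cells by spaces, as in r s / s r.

t u w v s r / v s r u w t / s r u w t v / w t v r u s / r w t s v u / u v s t r w

(r1,c4) = v
(r1,c6) = r
(r2,c2) = s
(r2,c3) = r
(r3,c3) = u
(r4,c3) = v
(r4,c6) = s
(r5,c4) = s
(r5,c5) = v
(r6,c1) = u
(r6,c2) = v
(r1,c2) = u
(r4,c2) = t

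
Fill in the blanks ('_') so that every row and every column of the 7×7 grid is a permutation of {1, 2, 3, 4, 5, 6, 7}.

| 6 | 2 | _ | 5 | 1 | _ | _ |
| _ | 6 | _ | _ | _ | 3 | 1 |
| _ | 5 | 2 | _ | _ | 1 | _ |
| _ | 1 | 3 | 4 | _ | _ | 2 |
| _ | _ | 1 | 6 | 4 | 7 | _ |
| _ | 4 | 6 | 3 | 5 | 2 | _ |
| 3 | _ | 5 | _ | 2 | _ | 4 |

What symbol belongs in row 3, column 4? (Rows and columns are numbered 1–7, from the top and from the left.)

(r1,c6): row 1 has {1,2,5,6}; column 6 has {1,2,3,7}, so it must be 4.
(r2,c5): row 2 has {1,3,6}; column 5 has {1,2,4,5}, so it must be 7.
(r3,c4): row 3 has {1,2,5}; column 4 has {3,4,5,6}, so it must be 7.

7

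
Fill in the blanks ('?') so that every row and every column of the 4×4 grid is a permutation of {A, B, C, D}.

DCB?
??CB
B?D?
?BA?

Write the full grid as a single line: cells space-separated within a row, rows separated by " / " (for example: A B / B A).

D C B A / A D C B / B A D C / C B A D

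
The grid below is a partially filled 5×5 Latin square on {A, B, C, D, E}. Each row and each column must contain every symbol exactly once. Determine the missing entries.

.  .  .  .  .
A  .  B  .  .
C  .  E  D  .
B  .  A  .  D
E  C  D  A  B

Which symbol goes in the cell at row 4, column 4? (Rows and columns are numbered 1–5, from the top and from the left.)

C

(r1,c1) = D
(r1,c3) = C
(r3,c5) = A
(r4,c2) = E
(r4,c4) = C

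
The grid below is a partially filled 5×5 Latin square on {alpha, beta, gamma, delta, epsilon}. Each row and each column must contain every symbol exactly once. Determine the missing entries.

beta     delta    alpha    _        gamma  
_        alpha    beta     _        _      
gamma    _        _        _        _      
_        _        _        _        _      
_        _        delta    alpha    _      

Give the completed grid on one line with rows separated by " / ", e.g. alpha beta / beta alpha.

beta delta alpha epsilon gamma / delta alpha beta gamma epsilon / gamma beta epsilon delta alpha / alpha epsilon gamma beta delta / epsilon gamma delta alpha beta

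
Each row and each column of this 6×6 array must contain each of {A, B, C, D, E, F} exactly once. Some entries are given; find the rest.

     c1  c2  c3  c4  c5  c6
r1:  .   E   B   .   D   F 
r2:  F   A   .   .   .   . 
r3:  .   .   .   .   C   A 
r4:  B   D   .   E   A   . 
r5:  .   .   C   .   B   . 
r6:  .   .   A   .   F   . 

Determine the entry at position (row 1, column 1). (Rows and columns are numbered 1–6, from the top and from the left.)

(r2,c5) = E
(r4,c3) = F
(r4,c6) = C
(r5,c2) = F
(r2,c3) = D
(r2,c6) = B
(r3,c2) = B
(r3,c3) = E
(r6,c2) = C
(r2,c4) = C
(r3,c1) = D
(r3,c4) = F
(r6,c1) = E
(r6,c6) = D
(r1,c4) = A
(r5,c1) = A
(r5,c4) = D
(r5,c6) = E
(r6,c4) = B
(r1,c1) = C

C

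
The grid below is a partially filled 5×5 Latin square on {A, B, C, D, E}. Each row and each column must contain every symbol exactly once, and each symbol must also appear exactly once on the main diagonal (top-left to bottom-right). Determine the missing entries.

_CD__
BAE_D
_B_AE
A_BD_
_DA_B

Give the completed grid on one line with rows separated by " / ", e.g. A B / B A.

E C D B A / B A E C D / D B C A E / A E B D C / C D A E B

(r1,c1) = E
(r1,c4) = B
(r1,c5) = A
(r2,c4) = C
(r3,c3) = C
(r4,c2) = E
(r4,c5) = C
(r5,c1) = C
(r5,c4) = E
(r3,c1) = D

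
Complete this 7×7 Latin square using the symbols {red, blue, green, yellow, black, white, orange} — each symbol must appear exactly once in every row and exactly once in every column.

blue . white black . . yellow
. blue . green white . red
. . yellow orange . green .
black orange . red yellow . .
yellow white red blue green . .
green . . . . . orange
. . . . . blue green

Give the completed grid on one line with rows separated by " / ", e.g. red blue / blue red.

blue green white black orange red yellow / orange blue black green white yellow red / red black yellow orange blue green white / black orange green red yellow white blue / yellow white red blue green orange black / green yellow blue white red black orange / white red orange yellow black blue green

(r2,c1) = orange
(r2,c3) = black
(r2,c6) = yellow
(r4,c6) = white
(r4,c7) = blue
(r5,c7) = black
(r6,c3) = blue
(r7,c3) = orange
(r3,c7) = white
(r4,c3) = green
(r5,c6) = orange
(r1,c6) = red
(r3,c1) = red
(r3,c2) = black
(r3,c5) = blue
(r6,c6) = black
(r7,c1) = white
(r7,c4) = yellow
(r1,c2) = green
(r1,c5) = orange
(r6,c4) = white
(r6,c5) = red
(r7,c2) = red
(r7,c5) = black
(r6,c2) = yellow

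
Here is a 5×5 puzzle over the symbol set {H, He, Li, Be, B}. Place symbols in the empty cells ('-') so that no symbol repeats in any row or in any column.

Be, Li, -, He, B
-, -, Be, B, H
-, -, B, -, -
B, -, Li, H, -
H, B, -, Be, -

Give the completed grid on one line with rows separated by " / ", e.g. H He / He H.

Be Li H He B / Li He Be B H / He H B Li Be / B Be Li H He / H B He Be Li

(r1,c3): row 1 has {He,Li,Be,B}; column 3 has {Li,Be,B}, so it must be H.
(r2,c2): row 2 has {H,Be,B}; column 2 has {Li,B}, so it must be He.
(r3,c4): row 3 has {B}; column 4 has {H,He,Be,B}, so it must be Li.
(r4,c2): row 4 has {H,Li,B}; column 2 has {He,Li,B}, so it must be Be.
(r4,c5): row 4 has {H,Li,Be,B}; column 5 has {H,B}, so it must be He.
(r5,c3): row 5 has {H,Be,B}; column 3 has {H,Li,Be,B}, so it must be He.
(r5,c5): row 5 has {H,He,Be,B}; column 5 has {H,He,B}, so it must be Li.
(r2,c1): row 2 has {H,He,Be,B}; column 1 has {H,Be,B}, so it must be Li.
(r3,c1): row 3 has {Li,B}; column 1 has {H,Li,Be,B}, so it must be He.
(r3,c2): row 3 has {He,Li,B}; column 2 has {He,Li,Be,B}, so it must be H.
(r3,c5): row 3 has {H,He,Li,B}; column 5 has {H,He,Li,B}, so it must be Be.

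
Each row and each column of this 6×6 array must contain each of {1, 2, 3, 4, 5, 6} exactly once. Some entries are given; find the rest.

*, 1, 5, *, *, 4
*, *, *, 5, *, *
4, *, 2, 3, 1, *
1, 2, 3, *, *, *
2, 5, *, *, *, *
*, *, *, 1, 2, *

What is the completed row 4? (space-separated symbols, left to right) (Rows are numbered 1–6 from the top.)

1 2 3 4 5 6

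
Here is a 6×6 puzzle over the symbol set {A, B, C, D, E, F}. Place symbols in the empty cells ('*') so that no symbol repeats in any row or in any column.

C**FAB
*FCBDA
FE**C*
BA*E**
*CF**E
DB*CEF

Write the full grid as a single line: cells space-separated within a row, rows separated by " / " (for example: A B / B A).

C D E F A B / E F C B D A / F E B A C D / B A D E F C / A C F D B E / D B A C E F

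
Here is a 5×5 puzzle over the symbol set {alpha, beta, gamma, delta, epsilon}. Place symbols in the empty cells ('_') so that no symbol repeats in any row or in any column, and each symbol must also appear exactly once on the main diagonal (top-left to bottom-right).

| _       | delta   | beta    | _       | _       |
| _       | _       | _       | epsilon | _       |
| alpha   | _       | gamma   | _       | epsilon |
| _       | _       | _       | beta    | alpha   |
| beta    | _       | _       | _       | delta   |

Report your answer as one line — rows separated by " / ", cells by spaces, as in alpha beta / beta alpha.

At row 1, column 1: row 1 has {beta,delta}; column 1 has {alpha,beta}; the diagonal has {beta,gamma,delta}; that leaves epsilon.
At row 1, column 5: row 1 has {beta,delta,epsilon}; column 5 has {alpha,delta,epsilon}; that leaves gamma.
At row 2, column 2: row 2 has {epsilon}; column 2 has {delta}; the diagonal has {beta,gamma,delta,epsilon}; that leaves alpha.
At row 2, column 3: row 2 has {alpha,epsilon}; column 3 has {beta,gamma}; that leaves delta.
At row 2, column 5: row 2 has {alpha,delta,epsilon}; column 5 has {alpha,gamma,delta,epsilon}; that leaves beta.
At row 3, column 2: row 3 has {alpha,gamma,epsilon}; column 2 has {alpha,delta}; that leaves beta.
At row 3, column 4: row 3 has {alpha,beta,gamma,epsilon}; column 4 has {beta,epsilon}; that leaves delta.
At row 4, column 3: row 4 has {alpha,beta}; column 3 has {beta,gamma,delta}; that leaves epsilon.
At row 5, column 3: row 5 has {beta,delta}; column 3 has {beta,gamma,delta,epsilon}; that leaves alpha.
At row 5, column 4: row 5 has {alpha,beta,delta}; column 4 has {beta,delta,epsilon}; that leaves gamma.
At row 1, column 4: row 1 has {beta,gamma,delta,epsilon}; column 4 has {beta,gamma,delta,epsilon}; that leaves alpha.
At row 2, column 1: row 2 has {alpha,beta,delta,epsilon}; column 1 has {alpha,beta,epsilon}; that leaves gamma.
At row 4, column 1: row 4 has {alpha,beta,epsilon}; column 1 has {alpha,beta,gamma,epsilon}; that leaves delta.
At row 4, column 2: row 4 has {alpha,beta,delta,epsilon}; column 2 has {alpha,beta,delta}; that leaves gamma.
At row 5, column 2: row 5 has {alpha,beta,gamma,delta}; column 2 has {alpha,beta,gamma,delta}; that leaves epsilon.

epsilon delta beta alpha gamma / gamma alpha delta epsilon beta / alpha beta gamma delta epsilon / delta gamma epsilon beta alpha / beta epsilon alpha gamma delta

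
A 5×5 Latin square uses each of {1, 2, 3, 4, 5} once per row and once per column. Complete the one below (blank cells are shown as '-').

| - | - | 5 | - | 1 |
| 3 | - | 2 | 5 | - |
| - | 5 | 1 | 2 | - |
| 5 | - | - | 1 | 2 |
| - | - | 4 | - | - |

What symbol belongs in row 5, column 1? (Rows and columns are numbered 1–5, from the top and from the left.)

Cell (r2,c5): row 2 has {2,3,5}; column 5 has {1,2} → 4.
Cell (r3,c1): row 3 has {1,2,5}; column 1 has {3,5} → 4.
Cell (r3,c5): row 3 has {1,2,4,5}; column 5 has {1,2,4} → 3.
Cell (r4,c3): row 4 has {1,2,5}; column 3 has {1,2,4,5} → 3.
Cell (r5,c4): row 5 has {4}; column 4 has {1,2,5} → 3.
Cell (r5,c5): row 5 has {3,4}; column 5 has {1,2,3,4} → 5.
Cell (r1,c1): row 1 has {1,5}; column 1 has {3,4,5} → 2.
Cell (r1,c4): row 1 has {1,2,5}; column 4 has {1,2,3,5} → 4.
Cell (r2,c2): row 2 has {2,3,4,5}; column 2 has {5} → 1.
Cell (r4,c2): row 4 has {1,2,3,5}; column 2 has {1,5} → 4.
Cell (r5,c1): row 5 has {3,4,5}; column 1 has {2,3,4,5} → 1.

1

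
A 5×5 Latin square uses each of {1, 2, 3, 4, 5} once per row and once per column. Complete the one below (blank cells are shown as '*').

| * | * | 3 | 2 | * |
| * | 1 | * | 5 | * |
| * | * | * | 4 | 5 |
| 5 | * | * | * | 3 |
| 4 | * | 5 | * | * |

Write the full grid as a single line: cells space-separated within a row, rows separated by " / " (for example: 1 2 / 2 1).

(r1,c1): row 1 has {2,3}; column 1 has {4,5}, so it must be 1.
(r1,c5): row 1 has {1,2,3}; column 5 has {3,5}, so it must be 4.
(r2,c5): row 2 has {1,5}; column 5 has {3,4,5}, so it must be 2.
(r4,c4): row 4 has {3,5}; column 4 has {2,4,5}, so it must be 1.
(r5,c4): row 5 has {4,5}; column 4 has {1,2,4,5}, so it must be 3.
(r5,c5): row 5 has {3,4,5}; column 5 has {2,3,4,5}, so it must be 1.
(r1,c2): row 1 has {1,2,3,4}; column 2 has {1}, so it must be 5.
(r2,c1): row 2 has {1,2,5}; column 1 has {1,4,5}, so it must be 3.
(r2,c3): row 2 has {1,2,3,5}; column 3 has {3,5}, so it must be 4.
(r3,c1): row 3 has {4,5}; column 1 has {1,3,4,5}, so it must be 2.
(r3,c2): row 3 has {2,4,5}; column 2 has {1,5}, so it must be 3.
(r3,c3): row 3 has {2,3,4,5}; column 3 has {3,4,5}, so it must be 1.
(r4,c3): row 4 has {1,3,5}; column 3 has {1,3,4,5}, so it must be 2.
(r5,c2): row 5 has {1,3,4,5}; column 2 has {1,3,5}, so it must be 2.
(r4,c2): row 4 has {1,2,3,5}; column 2 has {1,2,3,5}, so it must be 4.

1 5 3 2 4 / 3 1 4 5 2 / 2 3 1 4 5 / 5 4 2 1 3 / 4 2 5 3 1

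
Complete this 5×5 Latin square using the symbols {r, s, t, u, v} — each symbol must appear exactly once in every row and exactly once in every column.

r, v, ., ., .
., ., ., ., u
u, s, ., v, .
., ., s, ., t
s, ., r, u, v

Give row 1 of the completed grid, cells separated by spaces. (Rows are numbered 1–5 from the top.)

r v u t s

(r1,c5): row 1 has {r,v}; column 5 has {t,u,v}, so it must be s.
(r3,c3): row 3 has {s,u,v}; column 3 has {r,s}, so it must be t.
(r3,c5): row 3 has {s,t,u,v}; column 5 has {s,t,u,v}, so it must be r.
(r4,c1): row 4 has {s,t}; column 1 has {r,s,u}, so it must be v.
(r4,c4): row 4 has {s,t,v}; column 4 has {u,v}, so it must be r.
(r5,c2): row 5 has {r,s,u,v}; column 2 has {s,v}, so it must be t.
(r1,c3): row 1 has {r,s,v}; column 3 has {r,s,t}, so it must be u.
(r1,c4): row 1 has {r,s,u,v}; column 4 has {r,u,v}, so it must be t.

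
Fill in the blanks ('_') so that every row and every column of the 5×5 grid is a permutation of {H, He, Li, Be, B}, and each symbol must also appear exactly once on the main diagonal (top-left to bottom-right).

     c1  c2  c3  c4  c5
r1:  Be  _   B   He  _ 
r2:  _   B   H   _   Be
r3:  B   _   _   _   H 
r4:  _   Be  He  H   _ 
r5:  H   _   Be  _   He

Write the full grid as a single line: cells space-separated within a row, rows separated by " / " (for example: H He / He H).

(r1,c5) = Li
(r2,c4) = Li
(r3,c3) = Li
(r3,c4) = Be
(r4,c1) = Li
(r4,c5) = B
(r5,c2) = Li
(r5,c4) = B
(r1,c2) = H
(r2,c1) = He
(r3,c2) = He

Be H B He Li / He B H Li Be / B He Li Be H / Li Be He H B / H Li Be B He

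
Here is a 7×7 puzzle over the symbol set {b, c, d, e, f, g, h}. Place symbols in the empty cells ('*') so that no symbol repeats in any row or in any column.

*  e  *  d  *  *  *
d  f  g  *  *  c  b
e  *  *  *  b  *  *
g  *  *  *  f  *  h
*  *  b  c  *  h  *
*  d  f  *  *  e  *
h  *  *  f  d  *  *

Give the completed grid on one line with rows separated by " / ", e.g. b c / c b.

c e h d g b f / d f g e h c b / e h d g b f c / g c e b f d h / f g b c e h d / b d f h c e g / h b c f d g e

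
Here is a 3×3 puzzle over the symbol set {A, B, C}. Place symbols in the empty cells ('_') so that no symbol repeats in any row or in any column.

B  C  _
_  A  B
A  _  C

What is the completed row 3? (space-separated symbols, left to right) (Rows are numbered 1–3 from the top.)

A B C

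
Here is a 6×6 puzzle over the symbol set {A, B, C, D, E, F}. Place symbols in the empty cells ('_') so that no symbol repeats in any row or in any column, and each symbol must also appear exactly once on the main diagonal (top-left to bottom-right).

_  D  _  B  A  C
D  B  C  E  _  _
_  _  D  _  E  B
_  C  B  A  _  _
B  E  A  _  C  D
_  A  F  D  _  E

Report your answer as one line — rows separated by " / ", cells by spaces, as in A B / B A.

F D E B A C / D B C E F A / A F D C E B / E C B A D F / B E A F C D / C A F D B E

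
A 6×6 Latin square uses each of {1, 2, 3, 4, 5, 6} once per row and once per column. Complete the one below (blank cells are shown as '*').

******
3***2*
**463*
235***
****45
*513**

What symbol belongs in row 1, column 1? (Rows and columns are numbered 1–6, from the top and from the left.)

(r2,c3) = 6
(r6,c5) = 6
(r4,c5) = 1
(r6,c1) = 4
(r6,c6) = 2
(r1,c5) = 5
(r3,c6) = 1
(r4,c4) = 4
(r4,c6) = 6
(r2,c6) = 4
(r3,c1) = 5
(r3,c2) = 2
(r1,c6) = 3
(r2,c2) = 1
(r2,c4) = 5
(r5,c2) = 6
(r1,c2) = 4
(r1,c3) = 2
(r1,c4) = 1
(r5,c1) = 1
(r5,c3) = 3
(r5,c4) = 2
(r1,c1) = 6

6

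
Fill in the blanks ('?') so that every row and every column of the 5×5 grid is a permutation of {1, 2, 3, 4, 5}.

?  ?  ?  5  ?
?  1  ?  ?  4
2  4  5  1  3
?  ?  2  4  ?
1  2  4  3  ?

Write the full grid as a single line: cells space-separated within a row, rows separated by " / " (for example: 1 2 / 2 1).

At row 1, column 2: row 1 has {5}; column 2 has {1,2,4}; that leaves 3.
At row 1, column 3: row 1 has {3,5}; column 3 has {2,4,5}; that leaves 1.
At row 1, column 5: row 1 has {1,3,5}; column 5 has {3,4}; that leaves 2.
At row 2, column 3: row 2 has {1,4}; column 3 has {1,2,4,5}; that leaves 3.
At row 2, column 4: row 2 has {1,3,4}; column 4 has {1,3,4,5}; that leaves 2.
At row 4, column 2: row 4 has {2,4}; column 2 has {1,2,3,4}; that leaves 5.
At row 4, column 5: row 4 has {2,4,5}; column 5 has {2,3,4}; that leaves 1.
At row 5, column 5: row 5 has {1,2,3,4}; column 5 has {1,2,3,4}; that leaves 5.
At row 1, column 1: row 1 has {1,2,3,5}; column 1 has {1,2}; that leaves 4.
At row 2, column 1: row 2 has {1,2,3,4}; column 1 has {1,2,4}; that leaves 5.
At row 4, column 1: row 4 has {1,2,4,5}; column 1 has {1,2,4,5}; that leaves 3.

4 3 1 5 2 / 5 1 3 2 4 / 2 4 5 1 3 / 3 5 2 4 1 / 1 2 4 3 5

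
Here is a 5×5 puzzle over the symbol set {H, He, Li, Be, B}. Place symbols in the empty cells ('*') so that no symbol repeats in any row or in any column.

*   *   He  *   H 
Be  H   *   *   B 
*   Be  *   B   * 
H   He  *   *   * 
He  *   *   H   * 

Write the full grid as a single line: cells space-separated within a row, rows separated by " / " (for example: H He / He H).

(r2,c3) = Li
(r2,c4) = He
(r3,c1) = Li
(r3,c3) = H
(r3,c5) = He
(r1,c1) = B
(r1,c2) = Li
(r1,c4) = Be
(r4,c4) = Li
(r4,c5) = Be
(r5,c2) = B
(r5,c3) = Be
(r5,c5) = Li
(r4,c3) = B

B Li He Be H / Be H Li He B / Li Be H B He / H He B Li Be / He B Be H Li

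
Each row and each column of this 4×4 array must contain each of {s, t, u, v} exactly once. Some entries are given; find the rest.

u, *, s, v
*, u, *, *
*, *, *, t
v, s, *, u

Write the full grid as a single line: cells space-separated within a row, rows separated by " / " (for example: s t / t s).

u t s v / t u v s / s v u t / v s t u

row 1 has {s,u,v}; column 2 has {s,u} — only t is left for (r1,c2).
row 2 has {u}; column 4 has {t,u,v} — only s is left for (r2,c4).
row 3 has {t}; column 1 has {u,v} — only s is left for (r3,c1).
row 3 has {s,t}; column 2 has {s,t,u} — only v is left for (r3,c2).
row 3 has {s,t,v}; column 3 has {s} — only u is left for (r3,c3).
row 4 has {s,u,v}; column 3 has {s,u} — only t is left for (r4,c3).
row 2 has {s,u}; column 1 has {s,u,v} — only t is left for (r2,c1).
row 2 has {s,t,u}; column 3 has {s,t,u} — only v is left for (r2,c3).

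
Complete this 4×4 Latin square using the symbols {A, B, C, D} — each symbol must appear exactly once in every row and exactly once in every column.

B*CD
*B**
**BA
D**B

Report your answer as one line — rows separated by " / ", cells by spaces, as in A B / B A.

B A C D / A B D C / C D B A / D C A B

At row 1, column 2: row 1 has {B,C,D}; column 2 has {B}; that leaves A.
At row 2, column 4: row 2 has {B}; column 4 has {A,B,D}; that leaves C.
At row 3, column 1: row 3 has {A,B}; column 1 has {B,D}; that leaves C.
At row 3, column 2: row 3 has {A,B,C}; column 2 has {A,B}; that leaves D.
At row 4, column 2: row 4 has {B,D}; column 2 has {A,B,D}; that leaves C.
At row 4, column 3: row 4 has {B,C,D}; column 3 has {B,C}; that leaves A.
At row 2, column 1: row 2 has {B,C}; column 1 has {B,C,D}; that leaves A.
At row 2, column 3: row 2 has {A,B,C}; column 3 has {A,B,C}; that leaves D.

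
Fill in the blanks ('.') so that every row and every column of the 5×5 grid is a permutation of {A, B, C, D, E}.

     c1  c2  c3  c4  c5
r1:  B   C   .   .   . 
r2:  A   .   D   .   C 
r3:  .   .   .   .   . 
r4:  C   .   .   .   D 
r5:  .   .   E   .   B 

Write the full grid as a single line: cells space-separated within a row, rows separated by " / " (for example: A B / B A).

At row 1, column 3: row 1 has {B,C}; column 3 has {D,E}; that leaves A.
At row 1, column 5: row 1 has {A,B,C}; column 5 has {B,C,D}; that leaves E.
At row 3, column 5: row 3 is empty so far; column 5 has {B,C,D,E}; that leaves A.
At row 4, column 3: row 4 has {C,D}; column 3 has {A,D,E}; that leaves B.
At row 5, column 1: row 5 has {B,E}; column 1 has {A,B,C}; that leaves D.
At row 5, column 2: row 5 has {B,D,E}; column 2 has {C}; that leaves A.
At row 5, column 4: row 5 has {A,B,D,E}; column 4 is empty so far; that leaves C.
At row 1, column 4: row 1 has {A,B,C,E}; column 4 has {C}; that leaves D.
At row 3, column 1: row 3 has {A}; column 1 has {A,B,C,D}; that leaves E.
At row 3, column 3: row 3 has {A,E}; column 3 has {A,B,D,E}; that leaves C.
At row 3, column 4: row 3 has {A,C,E}; column 4 has {C,D}; that leaves B.
At row 4, column 2: row 4 has {B,C,D}; column 2 has {A,C}; that leaves E.
At row 4, column 4: row 4 has {B,C,D,E}; column 4 has {B,C,D}; that leaves A.
At row 2, column 2: row 2 has {A,C,D}; column 2 has {A,C,E}; that leaves B.
At row 2, column 4: row 2 has {A,B,C,D}; column 4 has {A,B,C,D}; that leaves E.
At row 3, column 2: row 3 has {A,B,C,E}; column 2 has {A,B,C,E}; that leaves D.

B C A D E / A B D E C / E D C B A / C E B A D / D A E C B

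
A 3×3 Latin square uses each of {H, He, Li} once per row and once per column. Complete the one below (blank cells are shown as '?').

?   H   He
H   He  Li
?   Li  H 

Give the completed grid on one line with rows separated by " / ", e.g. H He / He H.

Li H He / H He Li / He Li H

(r1,c1): row 1 has {H,He}; column 1 has {H}, so it must be Li.
(r3,c1): row 3 has {H,Li}; column 1 has {H,Li}, so it must be He.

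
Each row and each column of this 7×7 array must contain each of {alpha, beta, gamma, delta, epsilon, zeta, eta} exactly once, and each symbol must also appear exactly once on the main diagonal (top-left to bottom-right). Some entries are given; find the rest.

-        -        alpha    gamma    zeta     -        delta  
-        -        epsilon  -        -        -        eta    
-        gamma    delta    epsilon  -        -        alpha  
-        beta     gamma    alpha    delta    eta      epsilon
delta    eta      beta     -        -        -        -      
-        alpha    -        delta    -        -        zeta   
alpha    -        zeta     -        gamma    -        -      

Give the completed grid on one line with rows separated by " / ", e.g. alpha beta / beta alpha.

row 1 has {alpha,gamma,delta,zeta}; column 2 has {alpha,beta,gamma,eta} — only epsilon is left for (r1,c2).
row 1 has {alpha,gamma,delta,epsilon,zeta}; column 6 has {eta} — only beta is left for (r1,c6).
row 2 has {epsilon,eta}; column 2 has {alpha,beta,gamma,epsilon,eta}; the diagonal has {alpha,delta} — only zeta is left for (r2,c2).
row 2 has {epsilon,zeta,eta}; column 4 has {alpha,gamma,delta,epsilon} — only beta is left for (r2,c4).
row 2 has {beta,epsilon,zeta,eta}; column 5 has {gamma,delta,zeta} — only alpha is left for (r2,c5).
row 3 has {alpha,gamma,delta,epsilon}; column 6 has {beta,eta} — only zeta is left for (r3,c6).
row 4 has {alpha,beta,gamma,delta,epsilon,eta}; column 1 has {alpha,delta} — only zeta is left for (r4,c1).
row 5 has {beta,delta,eta}; column 4 has {alpha,beta,gamma,delta,epsilon} — only zeta is left for (r5,c4).
row 5 has {beta,delta,zeta,eta}; column 5 has {alpha,gamma,delta,zeta}; the diagonal has {alpha,delta,zeta} — only epsilon is left for (r5,c5).
row 5 has {beta,delta,epsilon,zeta,eta}; column 7 has {alpha,delta,epsilon,zeta,eta} — only gamma is left for (r5,c7).
row 6 has {alpha,delta,zeta}; column 3 has {alpha,beta,gamma,delta,epsilon,zeta} — only eta is left for (r6,c3).
row 6 has {alpha,delta,zeta,eta}; column 5 has {alpha,gamma,delta,epsilon,zeta} — only beta is left for (r6,c5).
row 6 has {alpha,beta,delta,zeta,eta}; column 6 has {beta,zeta,eta}; the diagonal has {alpha,delta,epsilon,zeta} — only gamma is left for (r6,c6).
row 7 has {alpha,gamma,zeta}; column 2 has {alpha,beta,gamma,epsilon,zeta,eta} — only delta is left for (r7,c2).
row 7 has {alpha,gamma,delta,zeta}; column 4 has {alpha,beta,gamma,delta,epsilon,zeta} — only eta is left for (r7,c4).
row 7 has {alpha,gamma,delta,zeta,eta}; column 6 has {beta,gamma,zeta,eta} — only epsilon is left for (r7,c6).
row 7 has {alpha,gamma,delta,epsilon,zeta,eta}; column 7 has {alpha,gamma,delta,epsilon,zeta,eta}; the diagonal has {alpha,gamma,delta,epsilon,zeta} — only beta is left for (r7,c7).
row 1 has {alpha,beta,gamma,delta,epsilon,zeta}; column 1 has {alpha,delta,zeta}; the diagonal has {alpha,beta,gamma,delta,epsilon,zeta} — only eta is left for (r1,c1).
row 2 has {alpha,beta,epsilon,zeta,eta}; column 1 has {alpha,delta,zeta,eta} — only gamma is left for (r2,c1).
row 2 has {alpha,beta,gamma,epsilon,zeta,eta}; column 6 has {beta,gamma,epsilon,zeta,eta} — only delta is left for (r2,c6).
row 3 has {alpha,gamma,delta,epsilon,zeta}; column 1 has {alpha,gamma,delta,zeta,eta} — only beta is left for (r3,c1).
row 3 has {alpha,beta,gamma,delta,epsilon,zeta}; column 5 has {alpha,beta,gamma,delta,epsilon,zeta} — only eta is left for (r3,c5).
row 5 has {beta,gamma,delta,epsilon,zeta,eta}; column 6 has {beta,gamma,delta,epsilon,zeta,eta} — only alpha is left for (r5,c6).
row 6 has {alpha,beta,gamma,delta,zeta,eta}; column 1 has {alpha,beta,gamma,delta,zeta,eta} — only epsilon is left for (r6,c1).

eta epsilon alpha gamma zeta beta delta / gamma zeta epsilon beta alpha delta eta / beta gamma delta epsilon eta zeta alpha / zeta beta gamma alpha delta eta epsilon / delta eta beta zeta epsilon alpha gamma / epsilon alpha eta delta beta gamma zeta / alpha delta zeta eta gamma epsilon beta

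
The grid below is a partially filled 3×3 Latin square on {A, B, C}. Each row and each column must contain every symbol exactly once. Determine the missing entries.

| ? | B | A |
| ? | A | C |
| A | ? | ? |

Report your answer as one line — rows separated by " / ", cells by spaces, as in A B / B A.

C B A / B A C / A C B

row 1 has {A,B}; column 1 has {A} — only C is left for (r1,c1).
row 2 has {A,C}; column 1 has {A,C} — only B is left for (r2,c1).
row 3 has {A}; column 2 has {A,B} — only C is left for (r3,c2).
row 3 has {A,C}; column 3 has {A,C} — only B is left for (r3,c3).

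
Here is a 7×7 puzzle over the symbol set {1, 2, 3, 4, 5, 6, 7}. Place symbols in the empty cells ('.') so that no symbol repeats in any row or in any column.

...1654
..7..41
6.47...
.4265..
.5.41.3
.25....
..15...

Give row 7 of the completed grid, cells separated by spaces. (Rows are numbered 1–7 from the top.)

4 3 1 5 7 6 2

Cell (r1,c3): row 1 has {1,4,5,6}; column 3 has {1,2,4,5,7} → 3.
Cell (r4,c7): row 4 has {2,4,5,6}; column 7 has {1,3,4} → 7.
Cell (r5,c3): row 5 has {1,3,4,5}; column 3 has {1,2,3,4,5,7} → 6.
Cell (r6,c4): row 6 has {2,5}; column 4 has {1,4,5,6,7} → 3.
Cell (r6,c7): row 6 has {2,3,5}; column 7 has {1,3,4,7} → 6.
Cell (r7,c7): row 7 has {1,5}; column 7 has {1,3,4,6,7} → 2.
Cell (r1,c2): row 1 has {1,3,4,5,6}; column 2 has {2,4,5} → 7.
Cell (r2,c4): row 2 has {1,4,7}; column 4 has {1,3,4,5,6,7} → 2.
Cell (r2,c5): row 2 has {1,2,4,7}; column 5 has {1,5,6} → 3.
Cell (r3,c5): row 3 has {4,6,7}; column 5 has {1,3,5,6} → 2.
Cell (r3,c7): row 3 has {2,4,6,7}; column 7 has {1,2,3,4,6,7} → 5.
Cell (r1,c1): row 1 has {1,3,4,5,6,7}; column 1 has {6} → 2.
Cell (r2,c1): row 2 has {1,2,3,4,7}; column 1 has {2,6} → 5.
Cell (r2,c2): row 2 has {1,2,3,4,5,7}; column 2 has {2,4,5,7} → 6.
Cell (r5,c1): row 5 has {1,3,4,5,6}; column 1 has {2,5,6} → 7.
Cell (r5,c6): row 5 has {1,3,4,5,6,7}; column 6 has {4,5} → 2.
Cell (r7,c2): row 7 has {1,2,5}; column 2 has {2,4,5,6,7} → 3.
Cell (r3,c2): row 3 has {2,4,5,6,7}; column 2 has {2,3,4,5,6,7} → 1.
Cell (r3,c6): row 3 has {1,2,4,5,6,7}; column 6 has {2,4,5} → 3.
Cell (r4,c6): row 4 has {2,4,5,6,7}; column 6 has {2,3,4,5} → 1.
Cell (r6,c6): row 6 has {2,3,5,6}; column 6 has {1,2,3,4,5} → 7.
Cell (r7,c1): row 7 has {1,2,3,5}; column 1 has {2,5,6,7} → 4.
Cell (r7,c5): row 7 has {1,2,3,4,5}; column 5 has {1,2,3,5,6} → 7.
Cell (r7,c6): row 7 has {1,2,3,4,5,7}; column 6 has {1,2,3,4,5,7} → 6.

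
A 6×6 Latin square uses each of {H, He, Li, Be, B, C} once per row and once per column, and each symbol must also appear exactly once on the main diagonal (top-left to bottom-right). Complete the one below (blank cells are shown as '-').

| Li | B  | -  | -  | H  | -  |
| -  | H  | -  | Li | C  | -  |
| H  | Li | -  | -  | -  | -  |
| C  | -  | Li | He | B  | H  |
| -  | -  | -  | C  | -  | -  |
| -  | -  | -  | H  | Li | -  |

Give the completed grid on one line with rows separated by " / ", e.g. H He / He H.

Li B He Be H C / Be H B Li C He / H Li C B He Be / C Be Li He B H / B He H C Be Li / He C Be H Li B

Cell (r1,c4): row 1 has {H,Li,B}; column 4 has {H,He,Li,C} → Be.
Cell (r3,c4): row 3 has {H,Li}; column 4 has {H,He,Li,Be,C} → B.
Cell (r4,c2): row 4 has {H,He,Li,B,C}; column 2 has {H,Li,B} → Be.
Cell (r5,c2): row 5 has {C}; column 2 has {H,Li,Be,B} → He.
Cell (r5,c5): row 5 has {He,C}; column 5 has {H,Li,B,C}; the diagonal has {H,He,Li} → Be.
Cell (r6,c2): row 6 has {H,Li}; column 2 has {H,He,Li,Be,B} → C.
Cell (r6,c6): row 6 has {H,Li,C}; column 6 has {H}; the diagonal has {H,He,Li,Be} → B.
Cell (r3,c3): row 3 has {H,Li,B}; column 3 has {Li}; the diagonal has {H,He,Li,Be,B} → C.
Cell (r3,c5): row 3 has {H,Li,B,C}; column 5 has {H,Li,Be,B,C} → He.
Cell (r3,c6): row 3 has {H,He,Li,B,C}; column 6 has {H,B} → Be.
Cell (r5,c1): row 5 has {He,Be,C}; column 1 has {H,Li,C} → B.
Cell (r5,c3): row 5 has {He,Be,B,C}; column 3 has {Li,C} → H.
Cell (r5,c6): row 5 has {H,He,Be,B,C}; column 6 has {H,Be,B} → Li.
Cell (r1,c3): row 1 has {H,Li,Be,B}; column 3 has {H,Li,C} → He.
Cell (r1,c6): row 1 has {H,He,Li,Be,B}; column 6 has {H,Li,Be,B} → C.
Cell (r2,c6): row 2 has {H,Li,C}; column 6 has {H,Li,Be,B,C} → He.
Cell (r6,c3): row 6 has {H,Li,B,C}; column 3 has {H,He,Li,C} → Be.
Cell (r2,c1): row 2 has {H,He,Li,C}; column 1 has {H,Li,B,C} → Be.
Cell (r2,c3): row 2 has {H,He,Li,Be,C}; column 3 has {H,He,Li,Be,C} → B.
Cell (r6,c1): row 6 has {H,Li,Be,B,C}; column 1 has {H,Li,Be,B,C} → He.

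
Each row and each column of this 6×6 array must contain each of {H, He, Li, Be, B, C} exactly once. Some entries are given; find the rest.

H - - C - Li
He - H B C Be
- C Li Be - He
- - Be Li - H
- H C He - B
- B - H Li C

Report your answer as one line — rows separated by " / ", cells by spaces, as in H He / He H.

H Be B C He Li / He Li H B C Be / B C Li Be H He / C He Be Li B H / Li H C He Be B / Be B He H Li C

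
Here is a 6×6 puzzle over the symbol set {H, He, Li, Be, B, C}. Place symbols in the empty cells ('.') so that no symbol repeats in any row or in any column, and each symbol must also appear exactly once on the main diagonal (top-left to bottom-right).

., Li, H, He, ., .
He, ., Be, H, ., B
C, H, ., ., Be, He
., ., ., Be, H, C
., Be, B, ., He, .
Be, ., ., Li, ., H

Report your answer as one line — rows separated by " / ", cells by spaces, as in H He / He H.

B Li H He C Be / He C Be H Li B / C H Li B Be He / Li B He Be H C / H Be B C He Li / Be He C Li B H

(r1,c1) = B
(r1,c5) = C
(r1,c6) = Be
(r2,c2) = C
(r2,c5) = Li
(r3,c3) = Li
(r3,c4) = B
(r4,c1) = Li
(r4,c3) = He
(r5,c1) = H
(r5,c4) = C
(r5,c6) = Li
(r6,c3) = C
(r6,c5) = B
(r4,c2) = B
(r6,c2) = He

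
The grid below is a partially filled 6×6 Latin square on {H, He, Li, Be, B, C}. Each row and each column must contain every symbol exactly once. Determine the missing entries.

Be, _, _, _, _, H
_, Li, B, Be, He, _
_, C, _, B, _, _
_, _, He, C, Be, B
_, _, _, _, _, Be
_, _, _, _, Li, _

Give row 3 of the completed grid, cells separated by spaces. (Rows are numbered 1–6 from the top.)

He C Be B H Li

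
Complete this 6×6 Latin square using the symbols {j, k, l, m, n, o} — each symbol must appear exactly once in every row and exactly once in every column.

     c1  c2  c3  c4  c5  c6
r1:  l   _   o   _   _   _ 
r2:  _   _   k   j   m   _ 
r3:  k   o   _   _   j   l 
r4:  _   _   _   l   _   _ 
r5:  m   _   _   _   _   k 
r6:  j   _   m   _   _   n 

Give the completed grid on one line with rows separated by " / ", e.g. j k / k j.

l m o k n j / n l k j m o / k o n m j l / o n j l k m / m j l n o k / j k m o l n

(r2,c6): row 2 has {j,k,m}; column 6 has {k,l,n}, so it must be o.
(r3,c3): row 3 has {j,k,l,o}; column 3 has {k,m,o}, so it must be n.
(r3,c4): row 3 has {j,k,l,n,o}; column 4 has {j,l}, so it must be m.
(r4,c3): row 4 has {l}; column 3 has {k,m,n,o}, so it must be j.
(r4,c6): row 4 has {j,l}; column 6 has {k,l,n,o}, so it must be m.
(r5,c3): row 5 has {k,m}; column 3 has {j,k,m,n,o}, so it must be l.
(r1,c6): row 1 has {l,o}; column 6 has {k,l,m,n,o}, so it must be j.
(r2,c1): row 2 has {j,k,m,o}; column 1 has {j,k,l,m}, so it must be n.
(r2,c2): row 2 has {j,k,m,n,o}; column 2 has {o}, so it must be l.
(r4,c1): row 4 has {j,l,m}; column 1 has {j,k,l,m,n}, so it must be o.
(r6,c2): row 6 has {j,m,n}; column 2 has {l,o}, so it must be k.
(r6,c4): row 6 has {j,k,m,n}; column 4 has {j,l,m}, so it must be o.
(r6,c5): row 6 has {j,k,m,n,o}; column 5 has {j,m}, so it must be l.
(r4,c2): row 4 has {j,l,m,o}; column 2 has {k,l,o}, so it must be n.
(r4,c5): row 4 has {j,l,m,n,o}; column 5 has {j,l,m}, so it must be k.
(r5,c2): row 5 has {k,l,m}; column 2 has {k,l,n,o}, so it must be j.
(r5,c4): row 5 has {j,k,l,m}; column 4 has {j,l,m,o}, so it must be n.
(r5,c5): row 5 has {j,k,l,m,n}; column 5 has {j,k,l,m}, so it must be o.
(r1,c2): row 1 has {j,l,o}; column 2 has {j,k,l,n,o}, so it must be m.
(r1,c4): row 1 has {j,l,m,o}; column 4 has {j,l,m,n,o}, so it must be k.
(r1,c5): row 1 has {j,k,l,m,o}; column 5 has {j,k,l,m,o}, so it must be n.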